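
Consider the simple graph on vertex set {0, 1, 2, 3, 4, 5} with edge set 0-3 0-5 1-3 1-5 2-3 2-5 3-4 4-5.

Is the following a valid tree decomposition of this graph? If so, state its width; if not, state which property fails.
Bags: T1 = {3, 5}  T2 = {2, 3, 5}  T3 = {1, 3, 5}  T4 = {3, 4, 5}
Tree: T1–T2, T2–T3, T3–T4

A tree decomposition must satisfy three properties: every vertex lies in some bag; for every edge, both endpoints lie together in some bag; and for every vertex, the bags containing it form a connected subtree. Here vertex 0 appears in no bag, so the decomposition is invalid.

No — vertex 0 appears in no bag.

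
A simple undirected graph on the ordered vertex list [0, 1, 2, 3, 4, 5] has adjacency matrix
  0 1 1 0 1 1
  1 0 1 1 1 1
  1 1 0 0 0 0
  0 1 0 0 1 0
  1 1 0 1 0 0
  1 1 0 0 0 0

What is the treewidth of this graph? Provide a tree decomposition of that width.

Each bag holds 3 vertices, so the decomposition has width 2, which upper-bounds the treewidth. Conversely, {0, 1, 2} is a clique of size 3, and the vertices of any clique must share a bag in every tree decomposition; so some bag has ≥ 3 vertices and tw(G) ≥ 2. Therefore the treewidth is 2.

Treewidth 2.
Bags: B1 = {1, 3, 4}  B2 = {0, 1, 4}  B3 = {0, 1, 5}  B4 = {0, 1, 2}
Tree: B1–B2, B2–B3, B2–B4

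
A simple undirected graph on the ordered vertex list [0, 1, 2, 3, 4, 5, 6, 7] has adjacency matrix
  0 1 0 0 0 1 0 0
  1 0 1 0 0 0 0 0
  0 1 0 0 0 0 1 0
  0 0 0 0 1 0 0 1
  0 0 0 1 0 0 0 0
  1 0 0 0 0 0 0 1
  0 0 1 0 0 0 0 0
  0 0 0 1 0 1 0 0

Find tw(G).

1

A width-1 tree decomposition is:
Bags: B1 = {2, 6}  B2 = {1, 2}  B3 = {0, 1}  B4 = {0, 5}  B5 = {5, 7}  B6 = {3, 7}  B7 = {3, 4}
Tree: B1–B2, B2–B3, B3–B4, B4–B5, B5–B6, B6–B7
The largest bag has 2 vertices, giving width 1; this decomposition certifies tw(G) ≤ 1. Any graph with an edge has treewidth ≥ 1, and G has the edge 6–2. Combining the bounds, tw(G) = 1.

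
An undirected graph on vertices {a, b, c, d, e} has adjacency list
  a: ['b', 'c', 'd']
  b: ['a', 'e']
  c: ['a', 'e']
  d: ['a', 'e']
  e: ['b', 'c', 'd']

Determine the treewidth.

A width-2 tree decomposition is:
Bags: B1 = {a, b, e}  B2 = {a, d, e}  B3 = {a, c, e}
Tree: B1–B2, B2–B3
Every bag has size at most 3, so the width is 3 − 1 = 2 and tw(G) ≤ 2. The edges e–b–a–d–e form a cycle, so G is not a tree and its treewidth is at least 2. Therefore the treewidth is 2.

2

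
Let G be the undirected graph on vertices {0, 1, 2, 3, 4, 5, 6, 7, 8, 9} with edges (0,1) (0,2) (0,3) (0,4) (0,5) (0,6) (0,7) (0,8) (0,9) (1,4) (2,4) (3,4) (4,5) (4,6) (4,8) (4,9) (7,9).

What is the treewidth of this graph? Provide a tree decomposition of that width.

The largest bag has 3 vertices, giving width 2; this decomposition certifies tw(G) ≤ 2. Conversely, {0, 1, 4} is a clique of size 3, and the vertices of any clique must share a bag in every tree decomposition; so some bag has ≥ 3 vertices and tw(G) ≥ 2. The upper and lower bounds meet at 2, so that is the treewidth.

Treewidth 2.
One optimal decomposition is:
Bags: B1 = {0, 7, 9}  B2 = {0, 4, 9}  B3 = {0, 4, 5}  B4 = {0, 1, 4}  B5 = {0, 4, 6}  B6 = {0, 4, 8}  B7 = {0, 2, 4}  B8 = {0, 3, 4}
Tree: B1–B2, B2–B3, B2–B4, B3–B5, B4–B6, B6–B7, B2–B8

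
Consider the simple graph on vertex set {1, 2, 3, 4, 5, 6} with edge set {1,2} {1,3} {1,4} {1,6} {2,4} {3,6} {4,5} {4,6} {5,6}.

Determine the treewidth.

A width-2 tree decomposition is:
Bags: B1 = {1, 2, 4}  B2 = {1, 4, 6}  B3 = {1, 3, 6}  B4 = {4, 5, 6}
Tree: B1–B2, B2–B3, B2–B4
Each bag holds 3 vertices, so the decomposition has width 2, which upper-bounds the treewidth. On the other hand G contains the 3-clique {1, 3, 6}. A clique must lie in a single bag of any decomposition, so no decomposition can have width below 2. Hence tw(G) = 2 exactly.

2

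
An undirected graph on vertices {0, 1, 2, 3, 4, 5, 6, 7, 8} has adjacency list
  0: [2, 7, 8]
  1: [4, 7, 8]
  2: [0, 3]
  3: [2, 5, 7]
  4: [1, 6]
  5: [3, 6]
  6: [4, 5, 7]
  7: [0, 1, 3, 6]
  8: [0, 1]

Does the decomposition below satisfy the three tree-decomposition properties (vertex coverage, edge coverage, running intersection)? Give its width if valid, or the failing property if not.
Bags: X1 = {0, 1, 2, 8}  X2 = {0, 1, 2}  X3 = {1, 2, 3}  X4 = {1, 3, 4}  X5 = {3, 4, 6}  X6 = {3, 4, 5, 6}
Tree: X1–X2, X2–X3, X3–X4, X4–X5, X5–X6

No — vertex 7 appears in no bag.

A tree decomposition must satisfy three properties: every vertex lies in some bag; for every edge, both endpoints lie together in some bag; and for every vertex, the bags containing it form a connected subtree. Here vertex 7 appears in no bag, so the decomposition is invalid.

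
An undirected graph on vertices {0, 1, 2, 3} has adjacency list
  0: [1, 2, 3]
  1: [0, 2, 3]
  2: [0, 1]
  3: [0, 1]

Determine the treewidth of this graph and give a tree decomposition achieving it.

Treewidth 2.
One optimal decomposition is:
Bags: B1 = {0, 1, 2}  B2 = {0, 1, 3}
Tree: B1–B2

The largest bag has 3 vertices, giving width 2; this decomposition certifies tw(G) ≤ 2. Conversely, {0, 1, 2} is a clique of size 3, and the vertices of any clique must share a bag in every tree decomposition; so some bag has ≥ 3 vertices and tw(G) ≥ 2. Combining the bounds, tw(G) = 2.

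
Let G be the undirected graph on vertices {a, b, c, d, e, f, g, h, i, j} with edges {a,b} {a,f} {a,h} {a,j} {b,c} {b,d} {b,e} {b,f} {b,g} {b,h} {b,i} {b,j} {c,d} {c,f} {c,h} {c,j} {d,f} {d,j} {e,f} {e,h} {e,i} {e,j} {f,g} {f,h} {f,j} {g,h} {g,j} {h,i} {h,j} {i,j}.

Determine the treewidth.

A width-4 tree decomposition is:
Bags: B1 = {b, c, f, h, j}  B2 = {b, c, d, f, j}  B3 = {b, e, f, h, j}  B4 = {b, f, g, h, j}  B5 = {b, e, h, i, j}  B6 = {a, b, f, h, j}
Tree: B1–B2, B1–B3, B3–B4, B3–B5, B4–B6
Every bag has size at most 5, so the width is 5 − 1 = 4 and tw(G) ≤ 4. For the lower bound, the 5 vertices {b, c, d, f, j} are pairwise adjacent, and any tree decomposition puts a clique entirely inside one bag — forcing width ≥ 4. Hence tw(G) = 4 exactly.

4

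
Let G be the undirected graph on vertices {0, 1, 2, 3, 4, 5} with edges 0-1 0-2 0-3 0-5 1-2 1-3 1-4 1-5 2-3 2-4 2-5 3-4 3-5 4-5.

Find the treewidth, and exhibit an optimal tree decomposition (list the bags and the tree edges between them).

Each bag holds 5 vertices, so the decomposition has width 4, which upper-bounds the treewidth. On the other hand G contains the 5-clique {0, 1, 2, 3, 5}. A clique must lie in a single bag of any decomposition, so no decomposition can have width below 4. Therefore the treewidth is 4.

Treewidth 4.
One such decomposition:
Bags: B1 = {1, 2, 3, 4, 5}  B2 = {0, 1, 2, 3, 5}
Tree: B1–B2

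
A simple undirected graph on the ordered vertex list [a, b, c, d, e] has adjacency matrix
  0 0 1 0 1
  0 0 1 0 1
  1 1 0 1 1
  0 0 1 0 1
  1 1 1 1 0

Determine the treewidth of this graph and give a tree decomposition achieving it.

Treewidth 2.
One such decomposition:
Bags: B1 = {b, c, e}  B2 = {a, c, e}  B3 = {c, d, e}
Tree: B1–B2, B2–B3

Each bag holds 3 vertices, so the decomposition has width 2, which upper-bounds the treewidth. On the other hand G contains the 3-clique {c, d, e}. A clique must lie in a single bag of any decomposition, so no decomposition can have width below 2. Combining the bounds, tw(G) = 2.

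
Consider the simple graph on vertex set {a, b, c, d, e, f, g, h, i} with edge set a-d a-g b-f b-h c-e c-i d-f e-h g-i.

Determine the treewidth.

2

A width-2 tree decomposition is:
Bags: B1 = {b, e, h}  B2 = {b, e, f}  B3 = {d, e, f}  B4 = {a, d, e}  B5 = {a, e, g}  B6 = {e, g, i}  B7 = {c, e, i}
Tree: B1–B2, B2–B3, B3–B4, B4–B5, B5–B6, B6–B7
The largest bag has 3 vertices, giving width 2; this decomposition certifies tw(G) ≤ 2. Since e–h–b–f–d–a–g–i–c–e is a cycle in G, G is not acyclic. Forests are exactly the graphs of treewidth ≤ 1, so tw(G) ≥ 2. Hence tw(G) = 2 exactly.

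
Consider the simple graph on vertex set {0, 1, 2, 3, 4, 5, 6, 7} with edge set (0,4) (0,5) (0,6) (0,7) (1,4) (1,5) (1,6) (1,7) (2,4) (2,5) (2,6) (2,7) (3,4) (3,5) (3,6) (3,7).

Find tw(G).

4

A width-4 tree decomposition is:
Bags: B1 = {0, 1, 2, 3, 4}  B2 = {0, 1, 2, 3, 6}  B3 = {0, 1, 2, 3, 7}  B4 = {0, 1, 2, 3, 5}
Tree: B1–B2, B2–B3, B3–B4
Each bag holds 5 vertices, so the decomposition has width 4, which upper-bounds the treewidth. For the lower bound: the 5 vertex sets {0,4}, {3,6}, {1,7}, {2}, {5} are disjoint, each induces a connected subgraph, and every pair is joined by at least one edge of G. Contracting each set to a single vertex therefore yields K_{5} as a minor, and since treewidth is minor-monotone, tw(G) ≥ tw(K_{5}) = 4. Combining the bounds, tw(G) = 4.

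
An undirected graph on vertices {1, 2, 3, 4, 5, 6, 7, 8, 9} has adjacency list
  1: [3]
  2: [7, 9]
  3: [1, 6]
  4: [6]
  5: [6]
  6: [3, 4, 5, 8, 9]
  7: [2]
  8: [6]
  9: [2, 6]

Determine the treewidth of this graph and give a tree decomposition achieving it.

The largest bag has 2 vertices, giving width 1; this decomposition certifies tw(G) ≤ 1. Since G has at least one edge (e.g. 9–6), it is not an edgeless graph, so tw(G) ≥ 1. Combining the bounds, tw(G) = 1.

Treewidth 1.
One optimal decomposition is:
Bags: B1 = {6, 9}  B2 = {6, 8}  B3 = {3, 6}  B4 = {1, 3}  B5 = {5, 6}  B6 = {2, 9}  B7 = {4, 6}  B8 = {2, 7}
Tree: B1–B2, B2–B3, B3–B4, B3–B5, B1–B6, B1–B7, B6–B8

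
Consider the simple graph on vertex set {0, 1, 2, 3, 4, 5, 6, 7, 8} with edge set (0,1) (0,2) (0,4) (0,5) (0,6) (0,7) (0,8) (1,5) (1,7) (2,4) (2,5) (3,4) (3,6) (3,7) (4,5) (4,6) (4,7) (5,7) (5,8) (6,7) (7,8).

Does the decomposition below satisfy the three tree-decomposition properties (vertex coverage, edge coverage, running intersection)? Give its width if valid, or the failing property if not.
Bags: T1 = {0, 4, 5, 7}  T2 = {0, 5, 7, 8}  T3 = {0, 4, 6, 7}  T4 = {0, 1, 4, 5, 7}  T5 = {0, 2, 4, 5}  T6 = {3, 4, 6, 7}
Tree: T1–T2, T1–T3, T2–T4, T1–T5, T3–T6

A tree decomposition must satisfy three properties: every vertex lies in some bag; for every edge, both endpoints lie together in some bag; and for every vertex, the bags containing it form a connected subtree. Here bags containing vertex 4 are not connected in the tree, so the decomposition is invalid.

No — bags containing vertex 4 are not connected in the tree.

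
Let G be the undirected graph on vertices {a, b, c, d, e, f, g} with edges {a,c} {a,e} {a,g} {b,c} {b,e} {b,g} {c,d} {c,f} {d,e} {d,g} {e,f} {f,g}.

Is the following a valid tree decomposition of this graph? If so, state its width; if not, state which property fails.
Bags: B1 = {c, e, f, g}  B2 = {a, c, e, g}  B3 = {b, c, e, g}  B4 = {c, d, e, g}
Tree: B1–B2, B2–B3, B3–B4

Yes; width 3.

Vertex coverage: the bags together contain {a, b, c, d, e, f, g}, the full vertex set. Edge coverage: each edge of G has both endpoints in at least one bag. Running intersection: for every vertex, the bags containing it form a connected subtree. All three properties hold, so this is a valid tree decomposition of width max|bag| − 1 = 3, and hence tw(G) ≤ 3.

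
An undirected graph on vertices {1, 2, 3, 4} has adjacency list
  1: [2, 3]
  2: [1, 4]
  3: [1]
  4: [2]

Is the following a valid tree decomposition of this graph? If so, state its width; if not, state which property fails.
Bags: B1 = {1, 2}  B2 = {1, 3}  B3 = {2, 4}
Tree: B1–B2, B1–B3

Checking the three conditions: (i) the bags cover all of {1, 2, 3, 4}; (ii) for each edge, some bag contains both endpoints; (iii) the bags containing any fixed vertex form a subtree. All hold, so the decomposition is valid with width 2 − 1 = 1.

Yes; width 1.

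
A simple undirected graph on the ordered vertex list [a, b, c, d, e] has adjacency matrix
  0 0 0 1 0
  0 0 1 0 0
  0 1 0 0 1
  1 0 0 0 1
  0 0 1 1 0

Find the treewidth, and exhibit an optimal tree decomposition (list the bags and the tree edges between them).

Every bag has size at most 2, so the width is 2 − 1 = 1 and tw(G) ≤ 1. G has an edge, so its treewidth is at least 1. The upper and lower bounds meet at 1, so that is the treewidth.

Treewidth 1.
One such decomposition:
Bags: B1 = {d, e}  B2 = {c, e}  B3 = {a, d}  B4 = {b, c}
Tree: B1–B2, B1–B3, B2–B4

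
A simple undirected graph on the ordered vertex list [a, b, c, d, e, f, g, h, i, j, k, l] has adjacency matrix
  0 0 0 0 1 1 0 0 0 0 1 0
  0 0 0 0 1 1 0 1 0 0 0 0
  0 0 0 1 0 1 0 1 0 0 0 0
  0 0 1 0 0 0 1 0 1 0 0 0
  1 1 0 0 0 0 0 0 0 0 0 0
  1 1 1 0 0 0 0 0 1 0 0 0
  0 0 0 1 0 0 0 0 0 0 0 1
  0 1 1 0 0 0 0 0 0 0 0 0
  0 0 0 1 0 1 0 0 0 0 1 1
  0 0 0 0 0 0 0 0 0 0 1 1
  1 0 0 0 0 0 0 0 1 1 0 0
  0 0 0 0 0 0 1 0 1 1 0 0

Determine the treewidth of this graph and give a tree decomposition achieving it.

Each bag holds 4 vertices, so the decomposition has width 3, which upper-bounds the treewidth. For the lower bound: the 4 vertex sets {b,e,h}, {c}, {f}, {a,d,i,k} are disjoint, each induces a connected subgraph, and every pair is joined by at least one edge of G. Contracting each set to a single vertex therefore yields K_{4} as a minor, and since treewidth is minor-monotone, tw(G) ≥ tw(K_{4}) = 3. The upper and lower bounds meet at 3, so that is the treewidth.

Treewidth 3.
One optimal decomposition is:
Bags: B1 = {b, c, e, h}  B2 = {b, c, e, f}  B3 = {a, c, e, f}  B4 = {a, c, d, f}  B5 = {a, d, f, i}  B6 = {a, d, i, k}  B7 = {d, g, i, k}  B8 = {g, i, k, l}  B9 = {g, j, k, l}
Tree: B1–B2, B2–B3, B3–B4, B4–B5, B5–B6, B6–B7, B7–B8, B8–B9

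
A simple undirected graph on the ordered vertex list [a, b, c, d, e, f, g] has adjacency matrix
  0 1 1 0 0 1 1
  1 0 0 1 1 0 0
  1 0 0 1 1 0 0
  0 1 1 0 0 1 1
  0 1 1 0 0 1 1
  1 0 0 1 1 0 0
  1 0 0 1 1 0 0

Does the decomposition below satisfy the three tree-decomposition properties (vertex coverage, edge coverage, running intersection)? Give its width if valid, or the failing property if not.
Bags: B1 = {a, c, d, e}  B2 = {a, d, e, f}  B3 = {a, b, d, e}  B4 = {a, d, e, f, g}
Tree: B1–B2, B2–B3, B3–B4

A tree decomposition must satisfy three properties: every vertex lies in some bag; for every edge, both endpoints lie together in some bag; and for every vertex, the bags containing it form a connected subtree. Here bags containing vertex f are not connected in the tree, so the decomposition is invalid.

No — bags containing vertex f are not connected in the tree.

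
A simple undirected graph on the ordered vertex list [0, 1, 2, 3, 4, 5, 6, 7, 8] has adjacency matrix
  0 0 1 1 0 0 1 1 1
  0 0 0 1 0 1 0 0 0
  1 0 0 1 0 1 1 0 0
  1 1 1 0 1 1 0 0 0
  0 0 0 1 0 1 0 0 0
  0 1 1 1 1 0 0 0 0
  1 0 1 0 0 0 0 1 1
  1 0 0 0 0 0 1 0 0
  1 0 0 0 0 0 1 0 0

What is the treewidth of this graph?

2

A width-2 tree decomposition is:
Bags: B1 = {0, 2, 6}  B2 = {0, 6, 8}  B3 = {0, 2, 3}  B4 = {2, 3, 5}  B5 = {1, 3, 5}  B6 = {3, 4, 5}  B7 = {0, 6, 7}
Tree: B1–B2, B1–B3, B3–B4, B4–B5, B5–B6, B2–B7
Every bag has size at most 3, so the width is 3 − 1 = 2 and tw(G) ≤ 2. Conversely, {0, 2, 3} is a clique of size 3, and the vertices of any clique must share a bag in every tree decomposition; so some bag has ≥ 3 vertices and tw(G) ≥ 2. Combining the bounds, tw(G) = 2.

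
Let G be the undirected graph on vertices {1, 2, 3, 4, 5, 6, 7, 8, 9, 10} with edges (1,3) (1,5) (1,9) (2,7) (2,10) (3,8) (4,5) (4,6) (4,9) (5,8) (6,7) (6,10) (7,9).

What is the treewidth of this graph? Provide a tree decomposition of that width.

The largest bag has 3 vertices, giving width 2; this decomposition certifies tw(G) ≤ 2. For the lower bound, G contains the cycle 2–10–6–7–2, so G is not a forest; only forests have treewidth ≤ 1, hence tw(G) ≥ 2. The upper and lower bounds meet at 2, so that is the treewidth.

Treewidth 2.
One such decomposition:
Bags: B1 = {2, 7, 10}  B2 = {6, 7, 10}  B3 = {6, 7, 9}  B4 = {4, 6, 9}  B5 = {1, 4, 9}  B6 = {1, 4, 5}  B7 = {1, 3, 5}  B8 = {3, 5, 8}
Tree: B1–B2, B2–B3, B3–B4, B4–B5, B5–B6, B6–B7, B7–B8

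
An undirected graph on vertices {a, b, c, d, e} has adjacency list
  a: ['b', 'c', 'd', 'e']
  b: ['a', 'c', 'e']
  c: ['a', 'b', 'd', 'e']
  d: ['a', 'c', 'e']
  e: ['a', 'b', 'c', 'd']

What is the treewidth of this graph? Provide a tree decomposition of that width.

Each bag holds 4 vertices, so the decomposition has width 3, which upper-bounds the treewidth. On the other hand G contains the 4-clique {a, c, d, e}. A clique must lie in a single bag of any decomposition, so no decomposition can have width below 3. Combining the bounds, tw(G) = 3.

Treewidth 3.
Bags: B1 = {a, b, c, e}  B2 = {a, c, d, e}
Tree: B1–B2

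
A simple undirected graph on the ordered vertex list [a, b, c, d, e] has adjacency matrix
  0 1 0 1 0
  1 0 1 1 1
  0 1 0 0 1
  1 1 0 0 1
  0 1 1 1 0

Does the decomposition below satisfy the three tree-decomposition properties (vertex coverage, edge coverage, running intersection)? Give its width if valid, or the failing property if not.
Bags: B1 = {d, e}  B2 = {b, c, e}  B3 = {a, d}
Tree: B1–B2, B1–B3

No — edge (b,d) lies in no bag.

A tree decomposition must satisfy three properties: every vertex lies in some bag; for every edge, both endpoints lie together in some bag; and for every vertex, the bags containing it form a connected subtree. Here edge (b,d) lies in no bag, so the decomposition is invalid.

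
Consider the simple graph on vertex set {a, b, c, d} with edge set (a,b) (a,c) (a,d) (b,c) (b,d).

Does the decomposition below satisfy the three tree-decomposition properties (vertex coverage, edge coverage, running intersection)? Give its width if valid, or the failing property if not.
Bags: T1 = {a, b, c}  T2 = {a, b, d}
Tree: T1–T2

Every vertex of G appears in some bag (union = {a, b, c, d}); every edge is covered by a bag; and for each vertex v the set of bags containing v is connected in the bag tree. The decomposition is therefore valid. The largest bag has 3 vertices, so the width is 2.

Yes; width 2.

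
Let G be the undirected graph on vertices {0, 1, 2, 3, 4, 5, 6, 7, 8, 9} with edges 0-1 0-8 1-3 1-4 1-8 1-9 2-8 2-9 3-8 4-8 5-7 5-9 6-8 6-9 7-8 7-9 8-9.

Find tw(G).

A width-2 tree decomposition is:
Bags: B1 = {1, 3, 8}  B2 = {1, 8, 9}  B3 = {2, 8, 9}  B4 = {1, 4, 8}  B5 = {6, 8, 9}  B6 = {0, 1, 8}  B7 = {7, 8, 9}  B8 = {5, 7, 9}
Tree: B1–B2, B2–B3, B1–B4, B3–B5, B4–B6, B3–B7, B7–B8
Each bag holds 3 vertices, so the decomposition has width 2, which upper-bounds the treewidth. On the other hand G contains the 3-clique {0, 1, 8}. A clique must lie in a single bag of any decomposition, so no decomposition can have width below 2. Hence tw(G) = 2 exactly.

2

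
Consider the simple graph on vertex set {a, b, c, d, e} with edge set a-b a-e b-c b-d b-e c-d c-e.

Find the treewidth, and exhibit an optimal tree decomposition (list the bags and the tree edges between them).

Every bag has size at most 3, so the width is 3 − 1 = 2 and tw(G) ≤ 2. On the other hand G contains the 3-clique {b, c, d}. A clique must lie in a single bag of any decomposition, so no decomposition can have width below 2. Combining the bounds, tw(G) = 2.

Treewidth 2.
One such decomposition:
Bags: B1 = {a, b, e}  B2 = {b, c, e}  B3 = {b, c, d}
Tree: B1–B2, B2–B3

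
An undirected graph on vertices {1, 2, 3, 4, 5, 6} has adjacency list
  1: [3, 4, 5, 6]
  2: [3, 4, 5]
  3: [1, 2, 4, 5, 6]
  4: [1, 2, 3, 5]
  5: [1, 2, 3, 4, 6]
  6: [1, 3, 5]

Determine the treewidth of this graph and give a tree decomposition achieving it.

Each bag holds 4 vertices, so the decomposition has width 3, which upper-bounds the treewidth. On the other hand G contains the 4-clique {1, 3, 4, 5}. A clique must lie in a single bag of any decomposition, so no decomposition can have width below 3. Hence tw(G) = 3 exactly.

Treewidth 3.
One optimal decomposition is:
Bags: B1 = {2, 3, 4, 5}  B2 = {1, 3, 4, 5}  B3 = {1, 3, 5, 6}
Tree: B1–B2, B2–B3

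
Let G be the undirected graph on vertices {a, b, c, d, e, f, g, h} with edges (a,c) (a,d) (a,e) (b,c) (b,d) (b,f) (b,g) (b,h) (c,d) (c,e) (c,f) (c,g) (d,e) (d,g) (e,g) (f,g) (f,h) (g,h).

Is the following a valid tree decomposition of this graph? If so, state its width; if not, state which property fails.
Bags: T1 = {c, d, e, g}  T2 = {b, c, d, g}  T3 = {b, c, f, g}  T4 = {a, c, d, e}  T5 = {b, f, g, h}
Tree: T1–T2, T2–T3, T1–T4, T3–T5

Yes; width 3.

Every vertex of G appears in some bag (union = {a, b, c, d, e, f, g, h}); every edge is covered by a bag; and for each vertex v the set of bags containing v is connected in the bag tree. The decomposition is therefore valid. The largest bag has 4 vertices, so the width is 3.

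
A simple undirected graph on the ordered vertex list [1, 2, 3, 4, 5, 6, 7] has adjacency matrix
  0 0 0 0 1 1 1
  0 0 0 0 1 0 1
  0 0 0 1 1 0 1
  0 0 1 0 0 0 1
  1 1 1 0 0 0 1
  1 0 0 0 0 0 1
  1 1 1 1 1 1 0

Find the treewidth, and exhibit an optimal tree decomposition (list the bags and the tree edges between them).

Each bag holds 3 vertices, so the decomposition has width 2, which upper-bounds the treewidth. Conversely, {3, 4, 7} is a clique of size 3, and the vertices of any clique must share a bag in every tree decomposition; so some bag has ≥ 3 vertices and tw(G) ≥ 2. Therefore the treewidth is 2.

Treewidth 2.
Bags: B1 = {3, 5, 7}  B2 = {2, 5, 7}  B3 = {1, 5, 7}  B4 = {1, 6, 7}  B5 = {3, 4, 7}
Tree: B1–B2, B2–B3, B3–B4, B1–B5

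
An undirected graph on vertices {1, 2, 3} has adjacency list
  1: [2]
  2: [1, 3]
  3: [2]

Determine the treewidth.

1

A width-1 tree decomposition is:
Bags: B1 = {1, 2}  B2 = {2, 3}
Tree: B1–B2
The largest bag has 2 vertices, giving width 1; this decomposition certifies tw(G) ≤ 1. Any graph with an edge has treewidth ≥ 1, and G has the edge 2–1. Combining the bounds, tw(G) = 1.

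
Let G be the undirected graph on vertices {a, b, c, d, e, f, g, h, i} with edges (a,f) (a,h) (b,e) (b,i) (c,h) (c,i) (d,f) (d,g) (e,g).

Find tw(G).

A width-2 tree decomposition is:
Bags: B1 = {a, f, h}  B2 = {d, f, h}  B3 = {d, g, h}  B4 = {e, g, h}  B5 = {b, e, h}  B6 = {b, h, i}  B7 = {c, h, i}
Tree: B1–B2, B2–B3, B3–B4, B4–B5, B5–B6, B6–B7
Every bag has size at most 3, so the width is 3 − 1 = 2 and tw(G) ≤ 2. Since h–a–f–d–g–e–b–i–c–h is a cycle in G, G is not acyclic. Forests are exactly the graphs of treewidth ≤ 1, so tw(G) ≥ 2. Therefore the treewidth is 2.

2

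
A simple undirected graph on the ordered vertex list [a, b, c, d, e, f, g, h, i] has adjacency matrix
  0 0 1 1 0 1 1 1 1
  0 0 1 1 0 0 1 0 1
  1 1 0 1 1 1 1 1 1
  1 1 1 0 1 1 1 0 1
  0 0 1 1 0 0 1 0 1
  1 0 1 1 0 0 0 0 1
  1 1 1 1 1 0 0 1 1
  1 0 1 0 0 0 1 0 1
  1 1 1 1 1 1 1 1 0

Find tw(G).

A width-4 tree decomposition is:
Bags: B1 = {a, c, d, f, i}  B2 = {a, c, d, g, i}  B3 = {a, c, g, h, i}  B4 = {c, d, e, g, i}  B5 = {b, c, d, g, i}
Tree: B1–B2, B2–B3, B2–B4, B2–B5
The largest bag has 5 vertices, giving width 4; this decomposition certifies tw(G) ≤ 4. Conversely, {c, d, e, g, i} is a clique of size 5, and the vertices of any clique must share a bag in every tree decomposition; so some bag has ≥ 5 vertices and tw(G) ≥ 4. Therefore the treewidth is 4.

4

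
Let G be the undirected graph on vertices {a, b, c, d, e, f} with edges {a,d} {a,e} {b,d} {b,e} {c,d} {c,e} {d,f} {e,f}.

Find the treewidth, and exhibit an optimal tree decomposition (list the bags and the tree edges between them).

Treewidth 2.
One optimal decomposition is:
Bags: B1 = {c, d, e}  B2 = {b, d, e}  B3 = {d, e, f}  B4 = {a, d, e}
Tree: B1–B2, B2–B3, B3–B4

The largest bag has 3 vertices, giving width 2; this decomposition certifies tw(G) ≤ 2. The edges d–c–e–b–d form a cycle, so G is not a tree and its treewidth is at least 2. Therefore the treewidth is 2.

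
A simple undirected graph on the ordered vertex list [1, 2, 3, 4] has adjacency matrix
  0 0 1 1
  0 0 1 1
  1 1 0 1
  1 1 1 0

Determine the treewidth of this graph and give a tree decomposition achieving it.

Each bag holds 3 vertices, so the decomposition has width 2, which upper-bounds the treewidth. On the other hand G contains the 3-clique {1, 3, 4}. A clique must lie in a single bag of any decomposition, so no decomposition can have width below 2. Hence tw(G) = 2 exactly.

Treewidth 2.
One such decomposition:
Bags: B1 = {2, 3, 4}  B2 = {1, 3, 4}
Tree: B1–B2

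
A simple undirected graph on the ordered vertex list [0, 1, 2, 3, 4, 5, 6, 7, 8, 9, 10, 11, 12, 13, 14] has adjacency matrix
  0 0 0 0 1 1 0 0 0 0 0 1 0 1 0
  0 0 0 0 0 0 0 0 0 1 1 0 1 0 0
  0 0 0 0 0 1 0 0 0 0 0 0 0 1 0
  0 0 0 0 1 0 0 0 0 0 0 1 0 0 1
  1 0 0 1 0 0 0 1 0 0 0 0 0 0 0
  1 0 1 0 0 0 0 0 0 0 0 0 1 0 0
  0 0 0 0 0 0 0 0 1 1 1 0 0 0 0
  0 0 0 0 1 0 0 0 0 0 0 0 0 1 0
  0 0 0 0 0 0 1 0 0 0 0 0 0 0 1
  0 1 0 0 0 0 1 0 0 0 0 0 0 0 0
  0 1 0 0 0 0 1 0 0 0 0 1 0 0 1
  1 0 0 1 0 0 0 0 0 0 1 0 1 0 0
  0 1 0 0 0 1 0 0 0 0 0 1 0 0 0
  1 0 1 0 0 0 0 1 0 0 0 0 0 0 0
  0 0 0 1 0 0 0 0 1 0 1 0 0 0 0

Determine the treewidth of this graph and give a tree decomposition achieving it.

The largest bag has 4 vertices, giving width 3; this decomposition certifies tw(G) ≤ 3. For the lower bound: the 4 vertex sets {6,8,9}, {14}, {10}, {1,3,11,12} are disjoint, each induces a connected subgraph, and every pair is joined by at least one edge of G. Contracting each set to a single vertex therefore yields K_{4} as a minor, and since treewidth is minor-monotone, tw(G) ≥ tw(K_{4}) = 3. Hence tw(G) = 3 exactly.

Treewidth 3.
One optimal decomposition is:
Bags: B1 = {6, 8, 9, 14}  B2 = {6, 9, 10, 14}  B3 = {1, 9, 10, 14}  B4 = {1, 3, 10, 14}  B5 = {1, 3, 10, 11}  B6 = {1, 3, 11, 12}  B7 = {3, 4, 11, 12}  B8 = {0, 4, 11, 12}  B9 = {0, 4, 5, 12}  B10 = {0, 4, 5, 7}  B11 = {0, 5, 7, 13}  B12 = {2, 5, 7, 13}
Tree: B1–B2, B2–B3, B3–B4, B4–B5, B5–B6, B6–B7, B7–B8, B8–B9, B9–B10, B10–B11, B11–B12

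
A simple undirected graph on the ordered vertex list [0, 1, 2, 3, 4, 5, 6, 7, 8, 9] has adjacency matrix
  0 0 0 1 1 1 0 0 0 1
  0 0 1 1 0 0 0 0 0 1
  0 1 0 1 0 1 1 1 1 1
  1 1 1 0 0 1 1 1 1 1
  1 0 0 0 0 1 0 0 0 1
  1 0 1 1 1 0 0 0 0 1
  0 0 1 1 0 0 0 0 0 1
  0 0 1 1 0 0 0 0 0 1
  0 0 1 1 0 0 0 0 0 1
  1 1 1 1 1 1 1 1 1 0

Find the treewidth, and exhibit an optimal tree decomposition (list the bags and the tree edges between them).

Treewidth 3.
Bags: B1 = {2, 3, 8, 9}  B2 = {2, 3, 7, 9}  B3 = {2, 3, 5, 9}  B4 = {0, 3, 5, 9}  B5 = {1, 2, 3, 9}  B6 = {2, 3, 6, 9}  B7 = {0, 4, 5, 9}
Tree: B1–B2, B2–B3, B3–B4, B2–B5, B5–B6, B4–B7

Each bag holds 4 vertices, so the decomposition has width 3, which upper-bounds the treewidth. Conversely, {0, 3, 5, 9} is a clique of size 4, and the vertices of any clique must share a bag in every tree decomposition; so some bag has ≥ 4 vertices and tw(G) ≥ 3. Combining the bounds, tw(G) = 3.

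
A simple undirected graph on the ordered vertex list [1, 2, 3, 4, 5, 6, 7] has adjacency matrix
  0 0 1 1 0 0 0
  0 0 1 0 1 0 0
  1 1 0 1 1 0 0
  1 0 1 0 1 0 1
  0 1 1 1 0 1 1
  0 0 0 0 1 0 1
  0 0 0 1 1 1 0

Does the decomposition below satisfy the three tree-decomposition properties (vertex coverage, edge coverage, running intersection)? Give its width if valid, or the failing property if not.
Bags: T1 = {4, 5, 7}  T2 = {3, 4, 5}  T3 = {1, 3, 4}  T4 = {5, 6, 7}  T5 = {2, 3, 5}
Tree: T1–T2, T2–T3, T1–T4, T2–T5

Every vertex of G appears in some bag (union = {1, 2, 3, 4, 5, 6, 7}); every edge is covered by a bag; and for each vertex v the set of bags containing v is connected in the bag tree. The decomposition is therefore valid. The largest bag has 3 vertices, so the width is 2.

Yes; width 2.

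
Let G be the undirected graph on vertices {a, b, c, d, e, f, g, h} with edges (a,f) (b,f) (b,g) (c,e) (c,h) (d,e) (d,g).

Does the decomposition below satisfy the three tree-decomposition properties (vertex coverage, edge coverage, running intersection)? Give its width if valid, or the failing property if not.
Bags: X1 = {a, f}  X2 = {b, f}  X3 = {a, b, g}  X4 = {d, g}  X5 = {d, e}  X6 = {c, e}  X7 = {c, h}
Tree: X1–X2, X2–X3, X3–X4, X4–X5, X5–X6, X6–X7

A tree decomposition must satisfy three properties: every vertex lies in some bag; for every edge, both endpoints lie together in some bag; and for every vertex, the bags containing it form a connected subtree. Here bags containing vertex a are not connected in the tree, so the decomposition is invalid.

No — bags containing vertex a are not connected in the tree.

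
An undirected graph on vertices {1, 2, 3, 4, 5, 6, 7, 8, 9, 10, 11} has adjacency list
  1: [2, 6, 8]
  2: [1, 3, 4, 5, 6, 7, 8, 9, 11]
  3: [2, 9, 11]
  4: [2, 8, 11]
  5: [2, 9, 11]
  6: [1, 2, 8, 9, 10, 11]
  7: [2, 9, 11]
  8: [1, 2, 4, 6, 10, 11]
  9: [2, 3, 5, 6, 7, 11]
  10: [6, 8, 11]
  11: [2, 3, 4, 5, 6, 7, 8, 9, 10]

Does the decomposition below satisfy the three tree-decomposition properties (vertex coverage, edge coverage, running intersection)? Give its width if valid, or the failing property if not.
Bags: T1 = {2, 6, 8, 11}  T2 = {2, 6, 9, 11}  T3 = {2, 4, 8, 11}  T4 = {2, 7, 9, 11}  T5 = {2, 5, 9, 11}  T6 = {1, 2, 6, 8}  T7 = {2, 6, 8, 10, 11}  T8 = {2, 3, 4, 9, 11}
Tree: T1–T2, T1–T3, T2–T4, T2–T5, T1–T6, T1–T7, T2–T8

No — bags containing vertex 4 are not connected in the tree.

A tree decomposition must satisfy three properties: every vertex lies in some bag; for every edge, both endpoints lie together in some bag; and for every vertex, the bags containing it form a connected subtree. Here bags containing vertex 4 are not connected in the tree, so the decomposition is invalid.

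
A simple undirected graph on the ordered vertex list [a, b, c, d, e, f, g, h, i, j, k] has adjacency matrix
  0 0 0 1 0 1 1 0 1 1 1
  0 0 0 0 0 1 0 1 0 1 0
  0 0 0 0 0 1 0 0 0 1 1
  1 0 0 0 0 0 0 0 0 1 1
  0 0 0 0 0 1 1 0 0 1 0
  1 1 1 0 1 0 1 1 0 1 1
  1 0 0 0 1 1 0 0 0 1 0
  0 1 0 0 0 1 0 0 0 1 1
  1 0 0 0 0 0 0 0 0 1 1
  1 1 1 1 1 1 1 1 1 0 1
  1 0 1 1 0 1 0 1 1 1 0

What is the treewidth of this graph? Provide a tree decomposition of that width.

Every bag has size at most 4, so the width is 4 − 1 = 3 and tw(G) ≤ 3. Conversely, {a, d, j, k} is a clique of size 4, and the vertices of any clique must share a bag in every tree decomposition; so some bag has ≥ 4 vertices and tw(G) ≥ 3. Hence tw(G) = 3 exactly.

Treewidth 3.
Bags: B1 = {a, i, j, k}  B2 = {a, f, j, k}  B3 = {c, f, j, k}  B4 = {a, d, j, k}  B5 = {a, f, g, j}  B6 = {f, h, j, k}  B7 = {b, f, h, j}  B8 = {e, f, g, j}
Tree: B1–B2, B2–B3, B2–B4, B2–B5, B2–B6, B6–B7, B5–B8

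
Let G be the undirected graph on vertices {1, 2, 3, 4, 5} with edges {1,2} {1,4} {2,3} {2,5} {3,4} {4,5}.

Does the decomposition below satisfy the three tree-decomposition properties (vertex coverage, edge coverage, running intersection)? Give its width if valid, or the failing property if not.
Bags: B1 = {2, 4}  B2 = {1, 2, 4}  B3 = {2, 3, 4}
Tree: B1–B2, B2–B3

A tree decomposition must satisfy three properties: every vertex lies in some bag; for every edge, both endpoints lie together in some bag; and for every vertex, the bags containing it form a connected subtree. Here vertex 5 appears in no bag, so the decomposition is invalid.

No — vertex 5 appears in no bag.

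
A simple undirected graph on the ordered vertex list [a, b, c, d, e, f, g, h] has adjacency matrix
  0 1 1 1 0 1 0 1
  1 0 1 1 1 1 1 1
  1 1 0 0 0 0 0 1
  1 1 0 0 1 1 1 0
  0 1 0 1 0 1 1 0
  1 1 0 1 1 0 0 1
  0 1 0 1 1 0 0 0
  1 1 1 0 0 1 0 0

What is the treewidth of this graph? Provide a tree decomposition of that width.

Each bag holds 4 vertices, so the decomposition has width 3, which upper-bounds the treewidth. Conversely, {b, d, e, g} is a clique of size 4, and the vertices of any clique must share a bag in every tree decomposition; so some bag has ≥ 4 vertices and tw(G) ≥ 3. The upper and lower bounds meet at 3, so that is the treewidth.

Treewidth 3.
Bags: B1 = {a, b, d, f}  B2 = {a, b, f, h}  B3 = {a, b, c, h}  B4 = {b, d, e, f}  B5 = {b, d, e, g}
Tree: B1–B2, B2–B3, B1–B4, B4–B5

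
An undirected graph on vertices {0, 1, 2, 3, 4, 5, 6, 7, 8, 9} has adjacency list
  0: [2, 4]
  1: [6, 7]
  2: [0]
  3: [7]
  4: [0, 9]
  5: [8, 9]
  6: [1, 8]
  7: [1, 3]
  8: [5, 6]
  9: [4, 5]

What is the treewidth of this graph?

1

A width-1 tree decomposition is:
Bags: B1 = {3, 7}  B2 = {1, 7}  B3 = {1, 6}  B4 = {6, 8}  B5 = {5, 8}  B6 = {5, 9}  B7 = {4, 9}  B8 = {0, 4}  B9 = {0, 2}
Tree: B1–B2, B2–B3, B3–B4, B4–B5, B5–B6, B6–B7, B7–B8, B8–B9
Every bag has size at most 2, so the width is 2 − 1 = 1 and tw(G) ≤ 1. Any graph with an edge has treewidth ≥ 1, and G has the edge 3–7. Combining the bounds, tw(G) = 1.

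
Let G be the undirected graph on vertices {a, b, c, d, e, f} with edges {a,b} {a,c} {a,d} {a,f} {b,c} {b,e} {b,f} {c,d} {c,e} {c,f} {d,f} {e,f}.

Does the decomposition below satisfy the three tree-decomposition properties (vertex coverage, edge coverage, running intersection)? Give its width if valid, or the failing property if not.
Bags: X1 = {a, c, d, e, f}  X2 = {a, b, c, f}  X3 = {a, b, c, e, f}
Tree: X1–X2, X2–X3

No — bags containing vertex e are not connected in the tree.

A tree decomposition must satisfy three properties: every vertex lies in some bag; for every edge, both endpoints lie together in some bag; and for every vertex, the bags containing it form a connected subtree. Here bags containing vertex e are not connected in the tree, so the decomposition is invalid.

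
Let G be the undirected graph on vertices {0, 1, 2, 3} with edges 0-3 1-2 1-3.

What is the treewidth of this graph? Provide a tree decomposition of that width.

Treewidth 1.
One optimal decomposition is:
Bags: B1 = {1, 2}  B2 = {1, 3}  B3 = {0, 3}
Tree: B1–B2, B2–B3

The largest bag has 2 vertices, giving width 1; this decomposition certifies tw(G) ≤ 1. Since G has at least one edge (e.g. 2–1), it is not an edgeless graph, so tw(G) ≥ 1. Therefore the treewidth is 1.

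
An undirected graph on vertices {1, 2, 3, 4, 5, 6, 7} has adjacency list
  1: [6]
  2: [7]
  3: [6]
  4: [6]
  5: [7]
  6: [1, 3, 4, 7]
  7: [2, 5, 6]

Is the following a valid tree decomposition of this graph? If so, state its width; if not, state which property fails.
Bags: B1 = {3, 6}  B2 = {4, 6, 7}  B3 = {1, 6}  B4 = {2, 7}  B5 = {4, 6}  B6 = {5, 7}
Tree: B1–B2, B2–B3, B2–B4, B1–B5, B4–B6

A tree decomposition must satisfy three properties: every vertex lies in some bag; for every edge, both endpoints lie together in some bag; and for every vertex, the bags containing it form a connected subtree. Here bags containing vertex 4 are not connected in the tree, so the decomposition is invalid.

No — bags containing vertex 4 are not connected in the tree.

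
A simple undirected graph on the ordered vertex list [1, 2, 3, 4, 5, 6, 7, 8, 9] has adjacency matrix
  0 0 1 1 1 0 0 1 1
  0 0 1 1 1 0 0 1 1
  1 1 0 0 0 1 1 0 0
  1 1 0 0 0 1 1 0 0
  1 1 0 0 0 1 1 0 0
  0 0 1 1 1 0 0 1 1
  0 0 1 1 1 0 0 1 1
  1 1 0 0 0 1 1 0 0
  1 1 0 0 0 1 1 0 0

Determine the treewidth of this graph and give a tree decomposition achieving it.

Treewidth 4.
One optimal decomposition is:
Bags: B1 = {1, 2, 6, 7, 8}  B2 = {1, 2, 4, 6, 7}  B3 = {1, 2, 5, 6, 7}  B4 = {1, 2, 3, 6, 7}  B5 = {1, 2, 6, 7, 9}
Tree: B1–B2, B2–B3, B3–B4, B4–B5

Every bag has size at most 5, so the width is 5 − 1 = 4 and tw(G) ≤ 4. For the lower bound: the 5 vertex sets {7,8}, {4,6}, {1,5}, {2}, {3} are disjoint, each induces a connected subgraph, and every pair is joined by at least one edge of G. Contracting each set to a single vertex therefore yields K_{5} as a minor, and since treewidth is minor-monotone, tw(G) ≥ tw(K_{5}) = 4. The upper and lower bounds meet at 4, so that is the treewidth.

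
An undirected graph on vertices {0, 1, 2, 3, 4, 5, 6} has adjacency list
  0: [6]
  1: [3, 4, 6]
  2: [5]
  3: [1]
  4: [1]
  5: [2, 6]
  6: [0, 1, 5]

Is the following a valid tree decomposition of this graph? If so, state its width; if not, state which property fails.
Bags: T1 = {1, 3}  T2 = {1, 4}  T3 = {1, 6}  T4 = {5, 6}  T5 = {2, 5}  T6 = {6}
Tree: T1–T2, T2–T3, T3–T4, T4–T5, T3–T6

A tree decomposition must satisfy three properties: every vertex lies in some bag; for every edge, both endpoints lie together in some bag; and for every vertex, the bags containing it form a connected subtree. Here vertex 0 appears in no bag, so the decomposition is invalid.

No — vertex 0 appears in no bag.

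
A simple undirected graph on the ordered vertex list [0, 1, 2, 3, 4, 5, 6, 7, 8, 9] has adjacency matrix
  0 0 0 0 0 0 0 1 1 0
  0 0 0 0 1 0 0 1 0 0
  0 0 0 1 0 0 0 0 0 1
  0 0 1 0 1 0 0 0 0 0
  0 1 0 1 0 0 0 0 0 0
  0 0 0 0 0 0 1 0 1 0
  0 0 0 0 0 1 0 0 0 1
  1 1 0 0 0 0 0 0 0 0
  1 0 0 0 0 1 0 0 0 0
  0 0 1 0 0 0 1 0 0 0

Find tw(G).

2

A width-2 tree decomposition is:
Bags: B1 = {5, 6, 9}  B2 = {5, 8, 9}  B3 = {0, 8, 9}  B4 = {0, 7, 9}  B5 = {1, 7, 9}  B6 = {1, 4, 9}  B7 = {3, 4, 9}  B8 = {2, 3, 9}
Tree: B1–B2, B2–B3, B3–B4, B4–B5, B5–B6, B6–B7, B7–B8
Each bag holds 3 vertices, so the decomposition has width 2, which upper-bounds the treewidth. Since 9–6–5–8–0–7–1–4–3–2–9 is a cycle in G, G is not acyclic. Forests are exactly the graphs of treewidth ≤ 1, so tw(G) ≥ 2. Hence tw(G) = 2 exactly.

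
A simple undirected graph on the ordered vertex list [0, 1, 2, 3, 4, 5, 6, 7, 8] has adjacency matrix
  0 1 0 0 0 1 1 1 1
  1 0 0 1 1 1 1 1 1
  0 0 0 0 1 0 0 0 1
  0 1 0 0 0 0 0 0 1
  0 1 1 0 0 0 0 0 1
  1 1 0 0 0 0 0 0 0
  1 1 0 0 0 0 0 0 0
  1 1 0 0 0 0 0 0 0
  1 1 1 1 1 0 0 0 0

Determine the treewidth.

A width-2 tree decomposition is:
Bags: B1 = {2, 4, 8}  B2 = {1, 4, 8}  B3 = {0, 1, 8}  B4 = {0, 1, 5}  B5 = {1, 3, 8}  B6 = {0, 1, 7}  B7 = {0, 1, 6}
Tree: B1–B2, B2–B3, B3–B4, B3–B5, B4–B6, B3–B7
Every bag has size at most 3, so the width is 3 − 1 = 2 and tw(G) ≤ 2. Conversely, {0, 1, 8} is a clique of size 3, and the vertices of any clique must share a bag in every tree decomposition; so some bag has ≥ 3 vertices and tw(G) ≥ 2. The upper and lower bounds meet at 2, so that is the treewidth.

2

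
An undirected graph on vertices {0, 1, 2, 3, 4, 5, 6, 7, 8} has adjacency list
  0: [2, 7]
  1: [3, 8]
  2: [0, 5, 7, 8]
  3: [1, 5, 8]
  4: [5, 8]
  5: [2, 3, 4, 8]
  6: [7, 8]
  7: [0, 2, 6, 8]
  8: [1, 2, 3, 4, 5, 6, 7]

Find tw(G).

A width-2 tree decomposition is:
Bags: B1 = {4, 5, 8}  B2 = {3, 5, 8}  B3 = {2, 5, 8}  B4 = {1, 3, 8}  B5 = {2, 7, 8}  B6 = {6, 7, 8}  B7 = {0, 2, 7}
Tree: B1–B2, B1–B3, B2–B4, B3–B5, B5–B6, B5–B7
The largest bag has 3 vertices, giving width 2; this decomposition certifies tw(G) ≤ 2. Conversely, {0, 2, 7} is a clique of size 3, and the vertices of any clique must share a bag in every tree decomposition; so some bag has ≥ 3 vertices and tw(G) ≥ 2. The upper and lower bounds meet at 2, so that is the treewidth.

2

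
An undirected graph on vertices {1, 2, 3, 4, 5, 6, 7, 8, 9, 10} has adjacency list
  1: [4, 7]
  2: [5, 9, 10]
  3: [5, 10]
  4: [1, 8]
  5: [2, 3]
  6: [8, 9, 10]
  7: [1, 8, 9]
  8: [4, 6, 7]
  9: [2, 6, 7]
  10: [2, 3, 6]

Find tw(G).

A width-2 tree decomposition is:
Bags: B1 = {2, 3, 5}  B2 = {2, 3, 10}  B3 = {2, 9, 10}  B4 = {6, 9, 10}  B5 = {6, 7, 9}  B6 = {6, 7, 8}  B7 = {1, 7, 8}  B8 = {1, 4, 8}
Tree: B1–B2, B2–B3, B3–B4, B4–B5, B5–B6, B6–B7, B7–B8
Every bag has size at most 3, so the width is 3 − 1 = 2 and tw(G) ≤ 2. The edges 5–3–10–2–5 form a cycle, so G is not a tree and its treewidth is at least 2. The upper and lower bounds meet at 2, so that is the treewidth.

2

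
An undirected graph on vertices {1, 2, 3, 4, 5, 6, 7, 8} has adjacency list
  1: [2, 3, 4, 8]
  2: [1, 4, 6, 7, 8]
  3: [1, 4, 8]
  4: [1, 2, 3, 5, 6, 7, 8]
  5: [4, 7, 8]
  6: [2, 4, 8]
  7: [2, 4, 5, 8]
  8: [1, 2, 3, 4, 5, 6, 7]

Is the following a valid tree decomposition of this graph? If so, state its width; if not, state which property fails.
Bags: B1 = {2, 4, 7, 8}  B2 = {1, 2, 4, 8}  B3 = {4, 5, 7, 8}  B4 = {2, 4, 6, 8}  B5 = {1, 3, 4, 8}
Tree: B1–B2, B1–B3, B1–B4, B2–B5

Every vertex of G appears in some bag (union = {1, 2, 3, 4, 5, 6, 7, 8}); every edge is covered by a bag; and for each vertex v the set of bags containing v is connected in the bag tree. The decomposition is therefore valid. The largest bag has 4 vertices, so the width is 3.

Yes; width 3.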